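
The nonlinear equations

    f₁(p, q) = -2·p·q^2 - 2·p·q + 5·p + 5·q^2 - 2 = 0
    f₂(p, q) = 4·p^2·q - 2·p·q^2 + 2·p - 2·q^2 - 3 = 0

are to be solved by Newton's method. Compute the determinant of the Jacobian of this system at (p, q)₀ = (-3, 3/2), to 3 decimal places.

1381.500

J = [[-2·q^2 - 2·q + 5, -4·p·q - 2·p + 10·q], [8·p·q - 2·q^2 + 2, 4·p^2 - 4·p·q - 4·q]].
At the point, J = [[-2.500, 39.000], [-38.500, 48.000]].
det J = 1381.500.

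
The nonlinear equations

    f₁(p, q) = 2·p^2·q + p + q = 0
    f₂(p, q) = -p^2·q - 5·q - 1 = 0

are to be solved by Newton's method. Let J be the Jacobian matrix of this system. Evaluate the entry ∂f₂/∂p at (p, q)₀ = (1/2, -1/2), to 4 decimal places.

∂f₂/∂p = -2·p·q.
At (1/2, -1/2) this is 0.5000.

0.5000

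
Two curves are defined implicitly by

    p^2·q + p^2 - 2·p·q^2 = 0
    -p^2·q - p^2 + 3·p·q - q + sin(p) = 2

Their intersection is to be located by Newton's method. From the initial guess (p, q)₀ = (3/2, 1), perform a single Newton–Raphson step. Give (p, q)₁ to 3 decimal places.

At (3/2, 1): F = (1.500, -2.00251).
Jacobian J = [[2·p·q + 2·p - 2·q^2, p^2 - 4·p·q], [-2·p·q - 2·p + 3·q + cos(p), -p^2 + 3·p - 1]].
At the point, J = [[4.000, -3.750], [-2.92926, 1.250]] (det J = -5.98474).
Solving J·Δ = −F gives Δ = (-0.941, -0.604).
Then the next iterate is (p, q)₁ = (0.559, 0.396).

(0.559, 0.396)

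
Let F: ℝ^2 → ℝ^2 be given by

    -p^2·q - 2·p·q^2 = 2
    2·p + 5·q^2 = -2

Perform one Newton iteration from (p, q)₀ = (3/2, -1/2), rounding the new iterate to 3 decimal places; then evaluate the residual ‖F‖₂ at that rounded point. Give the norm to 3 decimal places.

14.442

At (3/2, -1/2): F = (-1.625, 6.250).
Jacobian J = [[-2·p·q - 2·q^2, -p^2 - 4·p·q], [2, 10·q]].
At the point, J = [[1.000, 0.750], [2.000, -5.000]] (det J = -6.500).
Solving J·Δ = −F gives Δ = (0.529, 1.462).
Then the next iterate is (p, q)₁ = (2.029, 0.962).
Re-evaluating at (2.029, 0.962): F = (-9.71585, 10.68522), so ‖F‖₂ = 14.442.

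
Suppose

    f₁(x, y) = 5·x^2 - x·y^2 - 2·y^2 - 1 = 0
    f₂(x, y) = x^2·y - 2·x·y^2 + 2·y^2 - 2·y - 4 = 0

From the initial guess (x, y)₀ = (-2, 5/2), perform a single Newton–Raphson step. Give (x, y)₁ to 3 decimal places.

(-1.276, 1.806)

At (-2, 5/2): F = (19.000, 38.500).
Jacobian J = [[10·x - y^2, -2·x·y - 4·y], [2·x·y - 2·y^2, x^2 - 4·x·y + 4·y - 2]].
At the point, J = [[-26.250, 0.000], [-22.500, 32.000]] (det J = -840.000).
Solving J·Δ = −F gives Δ = (0.724, -0.694).
Then the next iterate is (x, y)₁ = (-1.276, 1.806).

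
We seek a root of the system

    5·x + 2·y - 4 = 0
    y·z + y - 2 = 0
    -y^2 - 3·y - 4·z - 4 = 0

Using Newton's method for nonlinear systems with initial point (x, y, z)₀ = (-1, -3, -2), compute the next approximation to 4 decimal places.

At (-1, -3, -2): F = (-15.0000, 1.0000, 4.0000).
Jacobian J = [[5, 2, 0], [0, z + 1, y], [0, -2·y - 3, -4]].
At the point, J = [[5.0000, 2.0000, 0.0000], [0.0000, -1.0000, -3.0000], [0.0000, 3.0000, -4.0000]] (det J = 65.0000).
Solving J·Δ = −F gives Δ = (3.2462, -0.6154, 0.5385).
Then the next iterate is (x, y, z)₁ = (2.2462, -3.6154, -1.4615).

(2.2462, -3.6154, -1.4615)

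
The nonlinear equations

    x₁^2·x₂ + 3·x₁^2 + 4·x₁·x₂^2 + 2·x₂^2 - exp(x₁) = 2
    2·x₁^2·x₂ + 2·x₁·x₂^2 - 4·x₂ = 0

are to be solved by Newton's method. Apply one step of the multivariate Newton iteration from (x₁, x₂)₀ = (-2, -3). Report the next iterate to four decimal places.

(-1.4847, -2.0586)

At (-2, -3): F = (-56.135335, -48.0000).
Jacobian J = [[2·x₁·x₂ + 6·x₁ + 4·x₂^2 - exp(x₁), x₁^2 + 8·x₁·x₂ + 4·x₂], [4·x₁·x₂ + 2·x₂^2, 2·x₁^2 + 4·x₁·x₂ - 4]].
At the point, J = [[35.864665, 40.0000], [42.0000, 28.0000]] (det J = -675.789388).
Solving J·Δ = −F gives Δ = (0.5153, 0.9414).
Then the next iterate is (x₁, x₂)₁ = (-1.4847, -2.0586).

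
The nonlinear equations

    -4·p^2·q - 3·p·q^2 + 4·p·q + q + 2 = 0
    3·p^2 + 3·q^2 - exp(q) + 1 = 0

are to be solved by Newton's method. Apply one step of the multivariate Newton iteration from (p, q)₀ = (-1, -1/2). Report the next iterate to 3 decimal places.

(-0.470, -0.233)

At (-1, -1/2): F = (6.250, 4.14347).
Jacobian J = [[-8·p·q - 3·q^2 + 4·q, -4·p^2 - 6·p·q + 4·p + 1], [6·p, 6·q - exp(q)]].
At the point, J = [[-6.750, -10.000], [-6.000, -3.60653]] (det J = -35.65592).
Solving J·Δ = −F gives Δ = (0.530, 0.267).
Then the next iterate is (p, q)₁ = (-0.470, -0.233).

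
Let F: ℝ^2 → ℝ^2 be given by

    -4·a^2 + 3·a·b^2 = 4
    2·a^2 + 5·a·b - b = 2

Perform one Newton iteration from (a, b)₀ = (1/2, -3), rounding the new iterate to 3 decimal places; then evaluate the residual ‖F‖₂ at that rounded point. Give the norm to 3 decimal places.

4.216

At (1/2, -3): F = (8.500, -6.000).
Jacobian J = [[-8·a + 3·b^2, 6·a·b], [4·a + 5·b, 5·a - 1]].
At the point, J = [[23.000, -9.000], [-13.000, 1.500]] (det J = -82.500).
Solving J·Δ = −F gives Δ = (-0.500, -0.333).
Then the next iterate is (a, b)₁ = (0.000, -3.333).
Re-evaluating at (0.000, -3.333): F = (-4.000, 1.333), so ‖F‖₂ = 4.216.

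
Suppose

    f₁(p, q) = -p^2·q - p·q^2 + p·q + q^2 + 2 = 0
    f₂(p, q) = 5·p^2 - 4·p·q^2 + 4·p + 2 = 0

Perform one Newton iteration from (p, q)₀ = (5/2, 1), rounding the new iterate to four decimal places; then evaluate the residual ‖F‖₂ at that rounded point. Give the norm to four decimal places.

At (5/2, 1): F = (-3.2500, 33.2500).
Jacobian J = [[-2·p·q - q^2 + q, -p^2 - 2·p·q + p + 2·q], [10·p - 4·q^2 + 4, -8·p·q]].
At the point, J = [[-5.0000, -6.7500], [25.0000, -20.0000]] (det J = 268.7500).
Solving J·Δ = −F gives Δ = (-1.0770, 0.3163).
Then the next iterate is (p, q)₁ = (1.4230, 1.3163).
Re-evaluating at (1.4230, 1.3163): F = (0.474772, 7.954426), so ‖F‖₂ = 7.9686.

7.9686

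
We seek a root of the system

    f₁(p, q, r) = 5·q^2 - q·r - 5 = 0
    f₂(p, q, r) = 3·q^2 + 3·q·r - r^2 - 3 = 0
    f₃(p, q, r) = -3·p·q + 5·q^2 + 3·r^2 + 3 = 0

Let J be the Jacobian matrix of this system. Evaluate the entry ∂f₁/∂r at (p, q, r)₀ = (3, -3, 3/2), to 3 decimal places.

∂f₁/∂r = -q.
At (3, -3, 3/2) this is 3.000.

3.000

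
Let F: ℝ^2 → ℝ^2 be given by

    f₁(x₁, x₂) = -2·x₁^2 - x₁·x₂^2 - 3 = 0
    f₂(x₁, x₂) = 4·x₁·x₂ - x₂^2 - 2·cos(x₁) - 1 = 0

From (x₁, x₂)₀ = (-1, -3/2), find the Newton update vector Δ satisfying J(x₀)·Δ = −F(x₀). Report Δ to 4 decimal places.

(0.3128, -0.7342)

At (-1, -3/2): F = (-2.7500, 1.669395).
Jacobian J = [[-4·x₁ - x₂^2, -2·x₁·x₂], [4·x₂ + 2·sin(x₁), 4·x₁ - 2·x₂]].
At the point, J = [[1.7500, -3.0000], [-7.682942, -1.0000]] (det J = -24.798826).
Solving J·Δ = −F gives Δ = (0.3128, -0.7342).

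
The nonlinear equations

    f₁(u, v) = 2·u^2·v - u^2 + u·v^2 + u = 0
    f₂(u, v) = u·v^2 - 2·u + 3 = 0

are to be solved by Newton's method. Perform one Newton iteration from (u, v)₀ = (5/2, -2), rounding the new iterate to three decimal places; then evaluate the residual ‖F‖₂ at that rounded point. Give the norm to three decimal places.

At (5/2, -2): F = (-18.750, 8.000).
Jacobian J = [[4·u·v - 2·u + v^2 + 1, 2·u^2 + 2·u·v], [v^2 - 2, 2·u·v]].
At the point, J = [[-20.000, 2.500], [2.000, -10.000]] (det J = 195.000).
Solving J·Δ = −F gives Δ = (-0.859, 0.628).
Then the next iterate is (u, v)₁ = (1.641, -1.372).
Re-evaluating at (1.641, -1.372): F = (-5.35215, 2.80699), so ‖F‖₂ = 6.044.

6.044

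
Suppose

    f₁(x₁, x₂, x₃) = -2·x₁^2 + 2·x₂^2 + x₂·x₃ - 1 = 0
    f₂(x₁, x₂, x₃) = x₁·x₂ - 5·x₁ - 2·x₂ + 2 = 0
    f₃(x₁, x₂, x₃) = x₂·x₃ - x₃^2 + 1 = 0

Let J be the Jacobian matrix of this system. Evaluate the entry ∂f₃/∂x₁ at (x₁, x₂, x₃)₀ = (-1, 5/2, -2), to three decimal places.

0.000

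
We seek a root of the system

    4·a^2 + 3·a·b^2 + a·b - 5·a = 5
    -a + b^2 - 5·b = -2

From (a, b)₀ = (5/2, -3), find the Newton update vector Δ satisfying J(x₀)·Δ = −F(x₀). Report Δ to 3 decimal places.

(0.543, 2.087)

At (5/2, -3): F = (67.500, 23.500).
Jacobian J = [[8·a + 3·b^2 + b - 5, 6·a·b + a], [-1, 2·b - 5]].
At the point, J = [[39.000, -42.500], [-1.000, -11.000]] (det J = -471.500).
Solving J·Δ = −F gives Δ = (0.543, 2.087).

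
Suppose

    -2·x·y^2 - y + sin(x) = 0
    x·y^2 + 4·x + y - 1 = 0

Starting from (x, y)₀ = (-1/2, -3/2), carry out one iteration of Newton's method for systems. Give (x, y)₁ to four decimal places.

At (-1/2, -3/2): F = (3.270574, -5.6250).
Jacobian J = [[-2·y^2 + cos(x), -4·x·y - 1], [y^2 + 4, 2·x·y + 1]].
At the point, J = [[-3.622417, -4.0000], [6.2500, 2.5000]] (det J = 15.943956).
Solving J·Δ = −F gives Δ = (0.8984, 0.0041).
Then the next iterate is (x, y)₁ = (0.3984, -1.4959).

(0.3984, -1.4959)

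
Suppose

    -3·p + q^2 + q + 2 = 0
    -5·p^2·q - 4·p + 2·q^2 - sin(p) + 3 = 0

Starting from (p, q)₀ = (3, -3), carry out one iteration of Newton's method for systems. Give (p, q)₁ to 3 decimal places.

At (3, -3): F = (-1.000, 143.85888).
Jacobian J = [[-3, 2·q + 1], [-10·p·q - cos(p) - 4, -5·p^2 + 4·q]].
At the point, J = [[-3.000, -5.000], [86.98999, -57.000]] (det J = 605.94996).
Solving J·Δ = −F gives Δ = (-1.281, 0.569).
Then the next iterate is (p, q)₁ = (1.719, -2.431).

(1.719, -2.431)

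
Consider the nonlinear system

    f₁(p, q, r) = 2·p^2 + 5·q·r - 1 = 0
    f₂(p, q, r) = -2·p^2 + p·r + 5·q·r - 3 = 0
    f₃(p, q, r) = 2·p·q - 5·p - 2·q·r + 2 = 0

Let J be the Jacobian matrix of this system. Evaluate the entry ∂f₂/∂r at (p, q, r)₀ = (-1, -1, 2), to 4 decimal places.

-6.0000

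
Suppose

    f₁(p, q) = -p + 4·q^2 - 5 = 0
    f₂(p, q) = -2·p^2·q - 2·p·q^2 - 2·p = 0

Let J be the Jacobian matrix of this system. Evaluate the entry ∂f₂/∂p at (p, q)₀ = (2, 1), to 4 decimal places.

-12.0000

∂f₂/∂p = -4·p·q - 2·q^2 - 2.
At (2, 1) this is -12.0000.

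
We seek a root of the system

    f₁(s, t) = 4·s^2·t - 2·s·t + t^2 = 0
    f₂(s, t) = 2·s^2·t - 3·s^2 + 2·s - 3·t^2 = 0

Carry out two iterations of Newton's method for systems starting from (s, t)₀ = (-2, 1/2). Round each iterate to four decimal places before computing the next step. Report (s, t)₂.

(0.0861, 0.8180)

At (-2, 1/2): F = (10.2500, -12.7500).
Jacobian J = [[8·s·t - 2·t, 4·s^2 - 2·s + 2·t], [4·s·t - 6·s + 2, 2·s^2 - 6·t]].
At the point, J = [[-9.0000, 21.0000], [10.0000, 5.0000]] (det J = -255.0000).
Solving J·Δ = −F gives Δ = (1.2510, 0.0480).
Then the next iterate is (s, t)₁ = (-0.7490, 0.5480).
Round to (-0.7490, 0.5480) and repeat: F = (2.350922, -3.467058), J = [[-4.379616, 4.838004], [4.852192, -2.165998]].
Δ = (0.8351, 0.2700), so (s, t)₂ = (0.0861, 0.8180).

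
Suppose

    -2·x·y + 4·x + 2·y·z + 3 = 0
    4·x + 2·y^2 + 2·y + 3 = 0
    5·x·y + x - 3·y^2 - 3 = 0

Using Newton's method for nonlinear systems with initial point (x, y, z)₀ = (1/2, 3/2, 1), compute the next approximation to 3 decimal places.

(0.104, 0.136, -0.580)

At (1/2, 3/2, 1): F = (6.500, 12.500, -5.500).
Jacobian J = [[-2·y + 4, -2·x + 2·z, 2·y], [4, 4·y + 2, 0], [5·y + 1, 5·x - 6·y, 0]].
At the point, J = [[1.000, 1.000, 3.000], [4.000, 8.000, 0.000], [8.500, -6.500, 0.000]] (det J = -282.000).
Solving J·Δ = −F gives Δ = (-0.396, -1.364, -1.580).
Then the next iterate is (x, y, z)₁ = (0.104, 0.136, -0.580).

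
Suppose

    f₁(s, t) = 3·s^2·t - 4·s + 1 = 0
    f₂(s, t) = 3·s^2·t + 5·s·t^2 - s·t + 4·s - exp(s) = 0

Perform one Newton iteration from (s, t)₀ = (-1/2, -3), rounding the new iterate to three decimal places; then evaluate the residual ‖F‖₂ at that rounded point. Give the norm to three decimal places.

At (-1/2, -3): F = (0.750, -28.85653).
Jacobian J = [[6·s·t - 4, 3·s^2], [6·s·t + 5·t^2 - t - exp(s) + 4, 3·s^2 + 10·s·t - s]].
At the point, J = [[5.000, 0.750], [60.39347, 16.250]] (det J = 35.95490).
Solving J·Δ = −F gives Δ = (-0.941, 5.273).
Then the next iterate is (s, t)₁ = (-1.441, 2.273).
Re-evaluating at (-1.441, 2.273): F = (20.92352, -25.79062), so ‖F‖₂ = 33.211.

33.211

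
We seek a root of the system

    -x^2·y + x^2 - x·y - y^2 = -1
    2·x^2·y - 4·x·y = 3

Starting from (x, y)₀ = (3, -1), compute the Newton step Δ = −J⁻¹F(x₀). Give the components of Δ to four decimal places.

At (3, -1): F = (21.0000, -9.0000).
Jacobian J = [[-2·x·y + 2·x - y, -x^2 - x - 2·y], [4·x·y - 4·y, 2·x^2 - 4·x]].
At the point, J = [[13.0000, -10.0000], [-8.0000, 6.0000]] (det J = -2.0000).
Solving J·Δ = −F gives Δ = (18.0000, 25.5000).

(18.0000, 25.5000)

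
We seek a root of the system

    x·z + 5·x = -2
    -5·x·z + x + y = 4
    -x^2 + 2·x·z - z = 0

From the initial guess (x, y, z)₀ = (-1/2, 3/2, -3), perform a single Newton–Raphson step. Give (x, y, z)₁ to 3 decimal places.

(-0.365, 3.500, -0.462)

At (-1/2, 3/2, -3): F = (1.000, -10.500, 5.750).
Jacobian J = [[z + 5, 0, x], [-5·z + 1, 1, -5·x], [-2·x + 2·z, 0, 2·x - 1]].
At the point, J = [[2.000, 0.000, -0.500], [16.000, 1.000, 2.500], [-5.000, 0.000, -2.000]] (det J = -6.500).
Solving J·Δ = −F gives Δ = (0.135, 2.000, 2.538).
Then the next iterate is (x, y, z)₁ = (-0.365, 3.500, -0.462).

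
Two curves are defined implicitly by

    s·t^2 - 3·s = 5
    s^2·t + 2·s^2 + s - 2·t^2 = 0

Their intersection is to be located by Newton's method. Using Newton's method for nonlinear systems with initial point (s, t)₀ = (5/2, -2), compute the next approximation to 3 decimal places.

At (5/2, -2): F = (-2.500, -5.500).
Jacobian J = [[t^2 - 3, 2·s·t], [2·s·t + 4·s + 1, s^2 - 4·t]].
At the point, J = [[1.000, -10.000], [1.000, 14.250]] (det J = 24.250).
Solving J·Δ = −F gives Δ = (3.737, 0.124).
Then the next iterate is (s, t)₁ = (6.237, -1.876).

(6.237, -1.876)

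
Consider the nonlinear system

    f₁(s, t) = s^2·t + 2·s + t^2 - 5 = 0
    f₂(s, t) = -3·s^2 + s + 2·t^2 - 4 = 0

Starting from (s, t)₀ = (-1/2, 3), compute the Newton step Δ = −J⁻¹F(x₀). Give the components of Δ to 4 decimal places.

(-0.9375, -0.7500)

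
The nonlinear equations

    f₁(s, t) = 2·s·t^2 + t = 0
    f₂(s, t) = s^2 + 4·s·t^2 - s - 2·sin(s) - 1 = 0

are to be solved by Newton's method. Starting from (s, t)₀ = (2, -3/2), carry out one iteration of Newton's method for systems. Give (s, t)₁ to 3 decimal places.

(1.729, -0.929)

At (2, -3/2): F = (7.500, 17.18141).
Jacobian J = [[2·t^2, 4·s·t + 1], [2·s + 4·t^2 - 2·cos(s) - 1, 8·s·t]].
At the point, J = [[4.500, -11.000], [12.83229, -24.000]] (det J = 33.15523).
Solving J·Δ = −F gives Δ = (-0.271, 0.571).
Then the next iterate is (s, t)₁ = (1.729, -0.929).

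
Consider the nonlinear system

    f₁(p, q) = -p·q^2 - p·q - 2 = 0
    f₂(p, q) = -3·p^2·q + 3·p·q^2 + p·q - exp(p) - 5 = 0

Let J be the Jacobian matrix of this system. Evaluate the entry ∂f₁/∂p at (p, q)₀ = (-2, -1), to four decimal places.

0.0000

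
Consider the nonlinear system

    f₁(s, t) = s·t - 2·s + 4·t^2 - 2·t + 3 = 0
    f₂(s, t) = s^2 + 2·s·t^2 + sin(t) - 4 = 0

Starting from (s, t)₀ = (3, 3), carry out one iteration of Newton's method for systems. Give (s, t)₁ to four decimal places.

At (3, 3): F = (36.0000, 59.141120).
Jacobian J = [[t - 2, s + 8·t - 2], [2·s + 2·t^2, 4·s·t + cos(t)]].
At the point, J = [[1.0000, 25.0000], [24.0000, 35.010008]] (det J = -564.989992).
Solving J·Δ = −F gives Δ = (-0.3861, -1.4246).
Then the next iterate is (s, t)₁ = (2.6139, 1.5754).

(2.6139, 1.5754)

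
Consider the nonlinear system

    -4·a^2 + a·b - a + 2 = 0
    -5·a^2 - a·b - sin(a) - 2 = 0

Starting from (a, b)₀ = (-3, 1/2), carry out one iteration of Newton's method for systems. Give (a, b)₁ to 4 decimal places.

(-1.5579, 0.9631)

At (-3, 1/2): F = (-32.5000, -45.358880).
Jacobian J = [[-8·a + b - 1, a], [-10·a - b - cos(a), -a]].
At the point, J = [[23.5000, -3.0000], [30.489992, 3.0000]] (det J = 161.969977).
Solving J·Δ = −F gives Δ = (1.4421, 0.4631).
Then the next iterate is (a, b)₁ = (-1.5579, 0.9631).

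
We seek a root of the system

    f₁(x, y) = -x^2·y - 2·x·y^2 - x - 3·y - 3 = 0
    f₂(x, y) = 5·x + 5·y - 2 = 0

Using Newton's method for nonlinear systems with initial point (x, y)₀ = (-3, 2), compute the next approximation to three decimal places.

At (-3, 2): F = (0.000, -7.000).
Jacobian J = [[-2·x·y - 2·y^2 - 1, -x^2 - 4·x·y - 3], [5, 5]].
At the point, J = [[3.000, 12.000], [5.000, 5.000]] (det J = -45.000).
Solving J·Δ = −F gives Δ = (1.867, -0.467).
Then the next iterate is (x, y)₁ = (-1.133, 1.533).

(-1.133, 1.533)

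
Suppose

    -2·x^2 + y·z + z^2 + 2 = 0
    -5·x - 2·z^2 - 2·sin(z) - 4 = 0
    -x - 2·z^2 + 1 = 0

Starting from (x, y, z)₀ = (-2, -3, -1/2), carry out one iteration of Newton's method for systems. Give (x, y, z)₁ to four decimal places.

(-0.7386, 13.6374, -1.1193)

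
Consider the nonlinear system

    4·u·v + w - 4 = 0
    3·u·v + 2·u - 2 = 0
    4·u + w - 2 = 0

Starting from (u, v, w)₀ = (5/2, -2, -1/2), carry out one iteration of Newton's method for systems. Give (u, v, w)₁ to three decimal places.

(0.100, -1.680, 1.600)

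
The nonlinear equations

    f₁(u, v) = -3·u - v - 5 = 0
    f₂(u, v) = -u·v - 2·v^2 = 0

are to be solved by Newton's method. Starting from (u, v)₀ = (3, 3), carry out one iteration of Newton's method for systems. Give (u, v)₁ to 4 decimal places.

At (3, 3): F = (-17.0000, -27.0000).
Jacobian J = [[-3, -1], [-v, -u - 4·v]].
At the point, J = [[-3.0000, -1.0000], [-3.0000, -15.0000]] (det J = 42.0000).
Solving J·Δ = −F gives Δ = (-5.4286, -0.7143).
Then the next iterate is (u, v)₁ = (-2.4286, 2.2857).

(-2.4286, 2.2857)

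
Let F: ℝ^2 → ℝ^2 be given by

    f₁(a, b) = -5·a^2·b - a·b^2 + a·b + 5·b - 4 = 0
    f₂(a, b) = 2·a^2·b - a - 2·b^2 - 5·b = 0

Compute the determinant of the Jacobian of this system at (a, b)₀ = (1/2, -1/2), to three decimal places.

5.125

J = [[-10·a·b - b^2 + b, -5·a^2 - 2·a·b + a + 5], [4·a·b - 1, 2·a^2 - 4·b - 5]].
At the point, J = [[1.750, 4.750], [-2.000, -2.500]].
det J = 5.125.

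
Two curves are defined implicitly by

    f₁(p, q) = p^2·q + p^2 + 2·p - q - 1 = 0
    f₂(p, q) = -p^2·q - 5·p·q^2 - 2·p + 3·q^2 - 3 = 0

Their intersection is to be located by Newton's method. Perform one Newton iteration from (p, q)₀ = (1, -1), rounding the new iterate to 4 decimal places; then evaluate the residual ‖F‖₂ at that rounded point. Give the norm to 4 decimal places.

1.6995

At (1, -1): F = (2.0000, -6.0000).
Jacobian J = [[2·p·q + 2·p + 2, p^2 - 1], [-2·p·q - 5·q^2 - 2, -p^2 - 10·p·q + 6·q]].
At the point, J = [[2.0000, 0.0000], [-5.0000, 3.0000]] (det J = 6.0000).
Solving J·Δ = −F gives Δ = (-1.0000, 0.3333).
Then the next iterate is (p, q)₁ = (0.0000, -0.6667).
Re-evaluating at (0.0000, -0.6667): F = (-0.3333, -1.666533), so ‖F‖₂ = 1.6995.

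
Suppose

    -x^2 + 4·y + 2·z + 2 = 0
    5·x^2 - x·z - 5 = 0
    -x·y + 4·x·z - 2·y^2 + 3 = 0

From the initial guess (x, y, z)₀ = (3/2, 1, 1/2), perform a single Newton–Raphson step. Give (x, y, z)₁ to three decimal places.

(0.995, 0.040, -0.712)

At (3/2, 1, 1/2): F = (4.750, 5.500, 2.500).
Jacobian J = [[-2·x, 4, 2], [10·x - z, 0, -x], [-y + 4·z, -x - 4·y, 4·x]].
At the point, J = [[-3.000, 4.000, 2.000], [14.500, 0.000, -1.500], [1.000, -5.500, 6.000]] (det J = -488.750).
Solving J·Δ = −F gives Δ = (-0.505, -0.960, -1.212).
Then the next iterate is (x, y, z)₁ = (0.995, 0.040, -0.712).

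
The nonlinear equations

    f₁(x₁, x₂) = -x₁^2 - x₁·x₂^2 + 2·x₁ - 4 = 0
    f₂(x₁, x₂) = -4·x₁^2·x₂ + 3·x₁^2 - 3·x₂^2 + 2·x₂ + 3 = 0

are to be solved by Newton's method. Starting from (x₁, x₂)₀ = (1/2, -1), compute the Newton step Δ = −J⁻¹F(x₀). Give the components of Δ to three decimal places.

(-3.714, 3.750)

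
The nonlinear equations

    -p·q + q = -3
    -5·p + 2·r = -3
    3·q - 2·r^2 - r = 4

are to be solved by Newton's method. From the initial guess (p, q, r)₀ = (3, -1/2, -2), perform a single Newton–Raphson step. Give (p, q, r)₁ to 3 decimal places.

(0.233, 0.808, -0.918)

At (3, -1/2, -2): F = (4.000, -16.000, -11.500).
Jacobian J = [[-q, -p + 1, 0], [-5, 0, 2], [0, 3, -4·r - 1]].
At the point, J = [[0.500, -2.000, 0.000], [-5.000, 0.000, 2.000], [0.000, 3.000, 7.000]] (det J = -73.000).
Solving J·Δ = −F gives Δ = (-2.767, 1.308, 1.082).
Then the next iterate is (p, q, r)₁ = (0.233, 0.808, -0.918).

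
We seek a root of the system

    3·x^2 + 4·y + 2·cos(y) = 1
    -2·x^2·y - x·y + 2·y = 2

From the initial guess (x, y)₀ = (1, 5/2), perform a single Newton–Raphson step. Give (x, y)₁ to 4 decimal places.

At (1, 5/2): F = (10.397713, -4.5000).
Jacobian J = [[6·x, -2·sin(y) + 4], [-4·x·y - y, -2·x^2 - x + 2]].
At the point, J = [[6.0000, 2.803056], [-12.5000, -1.0000]] (det J = 29.038196).
Solving J·Δ = −F gives Δ = (-0.0763, -3.5461).
Then the next iterate is (x, y)₁ = (0.9237, -1.0461).

(0.9237, -1.0461)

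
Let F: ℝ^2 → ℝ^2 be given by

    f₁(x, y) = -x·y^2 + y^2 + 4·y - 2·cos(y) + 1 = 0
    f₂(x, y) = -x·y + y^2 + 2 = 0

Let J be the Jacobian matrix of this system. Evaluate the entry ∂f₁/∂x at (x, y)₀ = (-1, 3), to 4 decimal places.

-9.0000

∂f₁/∂x = -y^2.
At (-1, 3) this is -9.0000.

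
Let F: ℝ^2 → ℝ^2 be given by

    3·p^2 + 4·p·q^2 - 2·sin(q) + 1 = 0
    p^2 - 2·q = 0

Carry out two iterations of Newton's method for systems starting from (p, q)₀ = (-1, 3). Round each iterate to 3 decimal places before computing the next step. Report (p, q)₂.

At (-1, 3): F = (-32.28224, -5.000).
Jacobian J = [[6·p + 4·q^2, 8·p·q - 2·cos(q)], [2·p, -2]].
At the point, J = [[30.000, -22.02002], [-2.000, -2.000]] (det J = -104.04003).
Solving J·Δ = −F gives Δ = (-0.438, -2.062).
Then the next iterate is (p, q)₁ = (-1.438, 0.938).
Round to (-1.438, 0.938) and repeat: F = (0.52992, 0.19184), J = [[-5.10862, -11.97356], [-2.876, -2.000]].
Δ = (0.051, 0.022), so (p, q)₂ = (-1.387, 0.960).

(-1.387, 0.960)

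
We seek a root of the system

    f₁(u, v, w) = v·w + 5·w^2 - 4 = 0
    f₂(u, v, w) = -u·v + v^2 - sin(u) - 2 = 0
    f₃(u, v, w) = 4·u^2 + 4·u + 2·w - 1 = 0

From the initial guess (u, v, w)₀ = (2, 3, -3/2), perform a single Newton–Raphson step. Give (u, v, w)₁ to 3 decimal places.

(0.968, 2.311, -1.185)

At (2, 3, -3/2): F = (2.750, 0.09070, 20.000).
Jacobian J = [[0, w, v + 10·w], [-v - cos(u), -u + 2·v, 0], [8·u + 4, 0, 2]].
At the point, J = [[0.000, -1.500, -12.000], [-2.58385, 4.000, 0.000], [20.000, 0.000, 2.000]] (det J = 952.24844).
Solving J·Δ = −F gives Δ = (-1.032, -0.689, 0.315).
Then the next iterate is (u, v, w)₁ = (0.968, 2.311, -1.185).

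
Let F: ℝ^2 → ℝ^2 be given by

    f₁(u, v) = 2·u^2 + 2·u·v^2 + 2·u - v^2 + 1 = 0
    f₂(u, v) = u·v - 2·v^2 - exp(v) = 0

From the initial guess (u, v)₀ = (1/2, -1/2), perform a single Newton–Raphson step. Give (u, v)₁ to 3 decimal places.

(-0.056, 0.070)

At (1/2, -1/2): F = (2.500, -1.35653).
Jacobian J = [[4·u + 2·v^2 + 2, 4·u·v - 2·v], [v, u - 4·v - exp(v)]].
At the point, J = [[4.500, 0.000], [-0.500, 1.89347]] (det J = 8.52061).
Solving J·Δ = −F gives Δ = (-0.556, 0.570).
Then the next iterate is (u, v)₁ = (-0.056, 0.070).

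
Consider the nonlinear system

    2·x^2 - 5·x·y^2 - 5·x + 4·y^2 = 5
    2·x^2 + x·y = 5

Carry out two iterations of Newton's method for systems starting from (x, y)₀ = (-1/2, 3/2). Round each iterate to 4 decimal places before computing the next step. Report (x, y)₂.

(-2.8123, -2.7673)

At (-1/2, 3/2): F = (12.6250, -5.2500).
Jacobian J = [[4·x - 5·y^2 - 5, -10·x·y + 8·y], [4·x + y, x]].
At the point, J = [[-18.2500, 19.5000], [-0.5000, -0.5000]] (det J = 18.8750).
Solving J·Δ = −F gives Δ = (-5.0894, -5.4106).
Then the next iterate is (x, y)₁ = (-5.5894, -3.9106).
Round to (-5.5894, -3.9106) and repeat: F = (573.988622, 79.340692), J = [[-103.821562, -249.863876], [-26.2682, -5.5894]].
Δ = (2.7771, 1.1433), so (x, y)₂ = (-2.8123, -2.7673).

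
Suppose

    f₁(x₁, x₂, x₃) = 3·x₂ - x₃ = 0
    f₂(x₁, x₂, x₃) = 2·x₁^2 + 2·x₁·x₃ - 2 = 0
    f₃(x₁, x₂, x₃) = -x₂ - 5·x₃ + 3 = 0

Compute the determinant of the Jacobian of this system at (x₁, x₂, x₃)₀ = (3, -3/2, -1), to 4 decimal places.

J = [[0, 3, -1], [4·x₁ + 2·x₃, 0, 2·x₁], [0, -1, -5]].
At the point, J = [[0.0000, 3.0000, -1.0000], [10.0000, 0.0000, 6.0000], [0.0000, -1.0000, -5.0000]].
det J = 160.0000.

160.0000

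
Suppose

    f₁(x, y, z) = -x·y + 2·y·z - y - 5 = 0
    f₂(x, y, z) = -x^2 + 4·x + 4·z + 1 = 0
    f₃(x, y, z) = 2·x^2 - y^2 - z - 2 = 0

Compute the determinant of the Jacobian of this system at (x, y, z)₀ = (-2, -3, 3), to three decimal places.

-528.000

J = [[-y, -x + 2·z - 1, 2·y], [-2·x + 4, 0, 4], [4·x, -2·y, -1]].
At the point, J = [[3.000, 7.000, -6.000], [8.000, 0.000, 4.000], [-8.000, 6.000, -1.000]].
det J = -528.000.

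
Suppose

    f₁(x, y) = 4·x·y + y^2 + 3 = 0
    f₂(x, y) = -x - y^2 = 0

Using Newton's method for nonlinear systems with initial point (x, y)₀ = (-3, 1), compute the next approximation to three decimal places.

(-1.000, 1.000)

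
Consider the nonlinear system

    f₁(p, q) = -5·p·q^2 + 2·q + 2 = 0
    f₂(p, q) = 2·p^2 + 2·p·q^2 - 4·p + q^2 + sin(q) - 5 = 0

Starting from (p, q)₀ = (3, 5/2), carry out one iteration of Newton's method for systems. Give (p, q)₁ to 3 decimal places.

(2.197, 1.656)

At (3, 5/2): F = (-86.750, 45.34847).
Jacobian J = [[-5·q^2, -10·p·q + 2], [4·p + 2·q^2 - 4, 4·p·q + 2·q + cos(q)]].
At the point, J = [[-31.250, -73.000], [20.500, 34.19886]] (det J = 427.78574).
Solving J·Δ = −F gives Δ = (-0.803, -0.844).
Then the next iterate is (p, q)₁ = (2.197, 1.656).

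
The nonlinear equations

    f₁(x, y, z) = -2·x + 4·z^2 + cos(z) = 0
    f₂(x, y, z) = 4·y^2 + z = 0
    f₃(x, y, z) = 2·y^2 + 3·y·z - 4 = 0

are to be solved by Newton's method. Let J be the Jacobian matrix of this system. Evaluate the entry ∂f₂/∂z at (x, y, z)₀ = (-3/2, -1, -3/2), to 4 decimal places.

∂f₂/∂z = 1.
At (-3/2, -1, -3/2) this is 1.0000.

1.0000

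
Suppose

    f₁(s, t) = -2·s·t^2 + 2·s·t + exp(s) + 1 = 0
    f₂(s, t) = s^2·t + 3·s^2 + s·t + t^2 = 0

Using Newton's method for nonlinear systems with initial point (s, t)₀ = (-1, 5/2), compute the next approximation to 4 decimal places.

(-0.0828, 2.2092)

At (-1, 5/2): F = (8.867879, 9.2500).
Jacobian J = [[-2·t^2 + 2·t + exp(s), -4·s·t + 2·s], [2·s·t + 6·s + t, s^2 + s + 2·t]].
At the point, J = [[-7.132121, 8.0000], [-8.5000, 5.0000]] (det J = 32.339397).
Solving J·Δ = −F gives Δ = (0.9172, -0.2908).
Then the next iterate is (s, t)₁ = (-0.0828, 2.2092).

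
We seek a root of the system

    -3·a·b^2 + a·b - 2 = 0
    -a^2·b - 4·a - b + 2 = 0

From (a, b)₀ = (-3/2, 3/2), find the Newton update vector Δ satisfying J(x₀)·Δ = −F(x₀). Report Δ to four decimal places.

(5.1158, 1.7486)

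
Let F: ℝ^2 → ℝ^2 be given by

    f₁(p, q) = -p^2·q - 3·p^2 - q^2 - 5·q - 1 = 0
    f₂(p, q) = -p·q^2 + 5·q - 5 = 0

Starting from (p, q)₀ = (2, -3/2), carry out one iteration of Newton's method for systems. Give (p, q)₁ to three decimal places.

(0.475, -0.267)

At (2, -3/2): F = (-1.750, -17.000).
Jacobian J = [[-2·p·q - 6·p, -p^2 - 2·q - 5], [-q^2, -2·p·q + 5]].
At the point, J = [[-6.000, -6.000], [-2.250, 11.000]] (det J = -79.500).
Solving J·Δ = −F gives Δ = (-1.525, 1.233).
Then the next iterate is (p, q)₁ = (0.475, -0.267).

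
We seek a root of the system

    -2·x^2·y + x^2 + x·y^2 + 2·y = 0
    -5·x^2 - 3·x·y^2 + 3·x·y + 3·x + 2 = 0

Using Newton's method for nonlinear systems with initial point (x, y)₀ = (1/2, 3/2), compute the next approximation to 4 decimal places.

(1.6875, 0.1927)

At (1/2, 3/2): F = (3.6250, 1.1250).
Jacobian J = [[-4·x·y + 2·x + y^2, -2·x^2 + 2·x·y + 2], [-10·x - 3·y^2 + 3·y + 3, -6·x·y + 3·x]].
At the point, J = [[0.2500, 3.0000], [-4.2500, -3.0000]] (det J = 12.0000).
Solving J·Δ = −F gives Δ = (1.1875, -1.3073).
Then the next iterate is (x, y)₁ = (1.6875, 0.1927).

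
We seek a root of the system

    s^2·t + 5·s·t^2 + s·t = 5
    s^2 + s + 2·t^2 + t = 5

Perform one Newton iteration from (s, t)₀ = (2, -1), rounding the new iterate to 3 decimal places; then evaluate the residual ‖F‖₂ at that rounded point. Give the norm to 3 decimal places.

0.392

At (2, -1): F = (-1.000, 2.000).
Jacobian J = [[2·s·t + 5·t^2 + t, s^2 + 10·s·t + s], [2·s + 1, 4·t + 1]].
At the point, J = [[0.000, -14.000], [5.000, -3.000]] (det J = 70.000).
Solving J·Δ = −F gives Δ = (-0.443, -0.071).
Then the next iterate is (s, t)₁ = (1.557, -1.071).
Re-evaluating at (1.557, -1.071): F = (-0.33420, 0.20433), so ‖F‖₂ = 0.392.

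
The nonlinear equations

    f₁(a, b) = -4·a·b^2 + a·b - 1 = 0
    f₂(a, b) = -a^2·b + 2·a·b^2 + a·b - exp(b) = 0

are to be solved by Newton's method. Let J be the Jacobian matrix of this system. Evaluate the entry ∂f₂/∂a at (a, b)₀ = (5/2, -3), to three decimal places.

30.000

∂f₂/∂a = -2·a·b + 2·b^2 + b.
At (5/2, -3) this is 30.000.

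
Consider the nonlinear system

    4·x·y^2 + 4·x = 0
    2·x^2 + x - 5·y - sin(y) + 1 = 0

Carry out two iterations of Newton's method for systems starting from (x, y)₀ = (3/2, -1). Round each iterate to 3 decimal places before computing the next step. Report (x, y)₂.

(-1.412, 0.674)

At (3/2, -1): F = (12.000, 12.84147).
Jacobian J = [[4·y^2 + 4, 8·x·y], [4·x + 1, -cos(y) - 5]].
At the point, J = [[8.000, -12.000], [7.000, -5.54030]] (det J = 39.67758).
Solving J·Δ = −F gives Δ = (-2.208, -0.472).
Then the next iterate is (x, y)₁ = (-0.708, -1.472).
Round to (-0.708, -1.472) and repeat: F = (-8.96833, 9.64965), J = [[12.66714, 8.33741], [-1.832, -5.09864]].
Δ = (-0.704, 2.146), so (x, y)₂ = (-1.412, 0.674).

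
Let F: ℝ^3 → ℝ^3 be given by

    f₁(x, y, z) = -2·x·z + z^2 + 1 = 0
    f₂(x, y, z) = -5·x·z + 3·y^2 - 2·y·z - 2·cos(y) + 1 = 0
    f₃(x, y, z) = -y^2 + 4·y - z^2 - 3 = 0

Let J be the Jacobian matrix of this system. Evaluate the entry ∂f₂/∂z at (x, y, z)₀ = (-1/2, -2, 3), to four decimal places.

6.5000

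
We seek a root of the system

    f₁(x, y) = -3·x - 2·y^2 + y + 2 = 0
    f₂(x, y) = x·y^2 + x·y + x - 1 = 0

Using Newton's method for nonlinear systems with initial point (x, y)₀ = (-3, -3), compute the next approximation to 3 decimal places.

(-2.000, -2.000)

At (-3, -3): F = (-10.000, -22.000).
Jacobian J = [[-3, -4·y + 1], [y^2 + y + 1, 2·x·y + x]].
At the point, J = [[-3.000, 13.000], [7.000, 15.000]] (det J = -136.000).
Solving J·Δ = −F gives Δ = (1.000, 1.000).
Then the next iterate is (x, y)₁ = (-2.000, -2.000).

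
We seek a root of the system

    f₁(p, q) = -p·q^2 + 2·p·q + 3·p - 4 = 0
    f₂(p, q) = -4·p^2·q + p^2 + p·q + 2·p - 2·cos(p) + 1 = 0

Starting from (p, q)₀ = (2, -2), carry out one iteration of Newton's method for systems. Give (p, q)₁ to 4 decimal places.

(1.3278, -1.1134)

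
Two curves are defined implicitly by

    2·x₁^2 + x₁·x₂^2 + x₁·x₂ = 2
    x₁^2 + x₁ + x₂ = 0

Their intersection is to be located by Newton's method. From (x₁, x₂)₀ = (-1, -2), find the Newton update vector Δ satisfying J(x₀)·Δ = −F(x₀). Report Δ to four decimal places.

(-4.0000, -2.0000)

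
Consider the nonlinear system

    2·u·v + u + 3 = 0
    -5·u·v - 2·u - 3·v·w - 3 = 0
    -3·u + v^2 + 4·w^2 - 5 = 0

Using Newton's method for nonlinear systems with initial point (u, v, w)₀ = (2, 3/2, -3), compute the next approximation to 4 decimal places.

(0.7373, 0.0127, -1.8927)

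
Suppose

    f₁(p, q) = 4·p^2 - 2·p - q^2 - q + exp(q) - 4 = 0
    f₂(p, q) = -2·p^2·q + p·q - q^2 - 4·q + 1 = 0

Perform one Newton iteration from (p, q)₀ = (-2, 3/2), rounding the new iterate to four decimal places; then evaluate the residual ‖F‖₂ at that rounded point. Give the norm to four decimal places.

At (-2, 3/2): F = (16.731689, -22.2500).
Jacobian J = [[8·p - 2, -2·q + exp(q) - 1], [-4·p·q + q, -2·p^2 + p - 2·q - 4]].
At the point, J = [[-18.0000, 0.481689], [13.5000, -17.0000]] (det J = 299.497198).
Solving J·Δ = −F gives Δ = (0.9139, -0.5831).
Then the next iterate is (p, q)₁ = (-1.0861, 0.9169).
Re-evaluating at (-1.0861, 0.9169): F = (3.634571, -6.667325), so ‖F‖₂ = 7.5936.

7.5936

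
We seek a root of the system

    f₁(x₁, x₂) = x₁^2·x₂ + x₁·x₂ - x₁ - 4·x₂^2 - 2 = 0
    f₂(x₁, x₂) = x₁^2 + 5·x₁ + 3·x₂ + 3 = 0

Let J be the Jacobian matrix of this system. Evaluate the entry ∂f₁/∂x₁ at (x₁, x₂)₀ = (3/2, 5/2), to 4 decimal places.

∂f₁/∂x₁ = 2·x₁·x₂ + x₂ - 1.
At (3/2, 5/2) this is 9.0000.

9.0000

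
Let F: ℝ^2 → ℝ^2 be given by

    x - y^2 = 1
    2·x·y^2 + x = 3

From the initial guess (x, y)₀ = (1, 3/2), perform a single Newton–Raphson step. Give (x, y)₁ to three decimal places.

At (1, 3/2): F = (-2.250, 2.500).
Jacobian J = [[1, -2·y], [2·y^2 + 1, 4·x·y]].
At the point, J = [[1.000, -3.000], [5.500, 6.000]] (det J = 22.500).
Solving J·Δ = −F gives Δ = (0.267, -0.661).
Then the next iterate is (x, y)₁ = (1.267, 0.839).

(1.267, 0.839)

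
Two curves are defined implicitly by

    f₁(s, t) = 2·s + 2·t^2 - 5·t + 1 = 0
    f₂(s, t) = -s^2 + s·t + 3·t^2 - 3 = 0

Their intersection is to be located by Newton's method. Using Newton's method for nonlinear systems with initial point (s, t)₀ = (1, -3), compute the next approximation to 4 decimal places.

(-1.2857, -1.1513)

At (1, -3): F = (36.0000, 20.0000).
Jacobian J = [[2, 4·t - 5], [-2·s + t, s + 6·t]].
At the point, J = [[2.0000, -17.0000], [-5.0000, -17.0000]] (det J = -119.0000).
Solving J·Δ = −F gives Δ = (-2.2857, 1.8487).
Then the next iterate is (s, t)₁ = (-1.2857, -1.1513).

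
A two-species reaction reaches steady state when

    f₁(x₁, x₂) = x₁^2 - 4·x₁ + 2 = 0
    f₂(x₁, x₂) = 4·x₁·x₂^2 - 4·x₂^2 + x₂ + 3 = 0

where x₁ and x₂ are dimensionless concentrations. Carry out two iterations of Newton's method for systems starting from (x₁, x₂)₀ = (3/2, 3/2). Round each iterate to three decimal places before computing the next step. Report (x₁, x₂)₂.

(0.431, 2.110)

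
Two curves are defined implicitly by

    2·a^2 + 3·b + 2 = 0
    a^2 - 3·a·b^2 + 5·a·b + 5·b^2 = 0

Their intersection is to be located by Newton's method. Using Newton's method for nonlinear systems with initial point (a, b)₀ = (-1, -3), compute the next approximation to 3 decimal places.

At (-1, -3): F = (-5.000, 88.000).
Jacobian J = [[4·a, 3], [2·a - 3·b^2 + 5·b, -6·a·b + 5·a + 10·b]].
At the point, J = [[-4.000, 3.000], [-44.000, -53.000]] (det J = 344.000).
Solving J·Δ = −F gives Δ = (-0.003, 1.663).
Then the next iterate is (a, b)₁ = (-1.003, -1.337).

(-1.003, -1.337)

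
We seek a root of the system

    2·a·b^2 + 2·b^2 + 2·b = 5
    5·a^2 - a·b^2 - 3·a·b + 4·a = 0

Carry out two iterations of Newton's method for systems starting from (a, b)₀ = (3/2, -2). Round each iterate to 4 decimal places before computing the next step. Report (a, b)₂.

(0.1241, -1.9520)

At (3/2, -2): F = (11.0000, 20.2500).
Jacobian J = [[2·b^2, 4·a·b + 4·b + 2], [10·a - b^2 - 3·b + 4, -2·a·b - 3·a]].
At the point, J = [[8.0000, -18.0000], [21.0000, 1.5000]] (det J = 390.0000).
Solving J·Δ = −F gives Δ = (-0.9769, 0.1769).
Then the next iterate is (a, b)₁ = (0.5231, -1.8231).
Round to (0.5231, -1.8231) and repeat: F = (1.478435, 4.582935), J = [[6.647387, -9.107054], [11.376606, 0.338027]].
Δ = (-0.3990, -0.1289), so (a, b)₂ = (0.1241, -1.9520).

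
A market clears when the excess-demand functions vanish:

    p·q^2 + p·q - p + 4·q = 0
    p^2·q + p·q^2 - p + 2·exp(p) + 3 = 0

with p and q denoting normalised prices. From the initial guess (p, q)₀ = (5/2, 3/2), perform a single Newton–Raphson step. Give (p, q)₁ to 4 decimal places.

(1.6050, 0.7562)

At (5/2, 3/2): F = (12.8750, 39.864988).
Jacobian J = [[q^2 + q - 1, 2·p·q + p + 4], [2·p·q + q^2 + 2·exp(p) - 1, p^2 + 2·p·q]].
At the point, J = [[2.7500, 14.0000], [33.114988, 13.7500]] (det J = -425.797331).
Solving J·Δ = −F gives Δ = (-0.8950, -0.7438).
Then the next iterate is (p, q)₁ = (1.6050, 0.7562).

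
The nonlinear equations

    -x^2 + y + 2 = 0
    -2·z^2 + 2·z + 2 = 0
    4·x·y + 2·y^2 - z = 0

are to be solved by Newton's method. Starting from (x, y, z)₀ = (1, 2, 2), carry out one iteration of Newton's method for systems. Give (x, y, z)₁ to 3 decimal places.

(1.677, 0.354, 1.667)

At (1, 2, 2): F = (3.000, -2.000, 14.000).
Jacobian J = [[-2·x, 1, 0], [0, 0, -4·z + 2], [4·y, 4·x + 4·y, -1]].
At the point, J = [[-2.000, 1.000, 0.000], [0.000, 0.000, -6.000], [8.000, 12.000, -1.000]] (det J = -192.000).
Solving J·Δ = −F gives Δ = (0.677, -1.646, -0.333).
Then the next iterate is (x, y, z)₁ = (1.677, 0.354, 1.667).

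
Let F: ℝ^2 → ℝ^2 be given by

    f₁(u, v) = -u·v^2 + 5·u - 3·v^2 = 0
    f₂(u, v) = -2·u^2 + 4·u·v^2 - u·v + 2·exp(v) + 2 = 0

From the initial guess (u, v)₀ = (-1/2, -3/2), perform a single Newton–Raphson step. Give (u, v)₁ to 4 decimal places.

At (-1/2, -3/2): F = (-8.1250, -3.303740).
Jacobian J = [[-v^2 + 5, -2·u·v - 6·v], [-4·u + 4·v^2 - v, 8·u·v - u + 2·exp(v)]].
At the point, J = [[2.7500, 7.5000], [12.5000, 6.946260]] (det J = -74.647784).
Solving J·Δ = −F gives Δ = (-0.4241, 1.2388).
Then the next iterate is (u, v)₁ = (-0.9241, -0.2612).

(-0.9241, -0.2612)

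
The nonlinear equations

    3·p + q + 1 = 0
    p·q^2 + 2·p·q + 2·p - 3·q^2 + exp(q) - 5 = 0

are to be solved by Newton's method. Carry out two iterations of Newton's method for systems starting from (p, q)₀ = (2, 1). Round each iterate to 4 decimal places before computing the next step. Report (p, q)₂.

(16.1953, -49.5858)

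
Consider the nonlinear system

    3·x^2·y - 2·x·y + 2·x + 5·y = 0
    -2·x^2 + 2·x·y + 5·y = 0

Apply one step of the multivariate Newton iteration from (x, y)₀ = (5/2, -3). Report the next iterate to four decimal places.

At (5/2, -3): F = (-51.2500, -42.5000).
Jacobian J = [[6·x·y - 2·y + 2, 3·x^2 - 2·x + 5], [-4·x + 2·y, 2·x + 5]].
At the point, J = [[-37.0000, 18.7500], [-16.0000, 10.0000]] (det J = -70.0000).
Solving J·Δ = −F gives Δ = (4.0625, 10.7500).
Then the next iterate is (x, y)₁ = (6.5625, 7.7500).

(6.5625, 7.7500)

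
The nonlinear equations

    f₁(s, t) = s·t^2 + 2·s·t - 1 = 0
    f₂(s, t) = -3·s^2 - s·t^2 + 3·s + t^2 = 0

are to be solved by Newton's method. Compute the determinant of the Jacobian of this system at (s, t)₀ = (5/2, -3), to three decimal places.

J = [[t^2 + 2·t, 2·s·t + 2·s], [-6·s - t^2 + 3, -2·s·t + 2·t]].
At the point, J = [[3.000, -10.000], [-21.000, 9.000]].
det J = -183.000.

-183.000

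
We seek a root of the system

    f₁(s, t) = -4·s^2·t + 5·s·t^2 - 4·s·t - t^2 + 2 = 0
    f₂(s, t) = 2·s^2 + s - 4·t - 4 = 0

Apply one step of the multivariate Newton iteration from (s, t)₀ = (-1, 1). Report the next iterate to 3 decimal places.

(-1.944, -0.042)

At (-1, 1): F = (-4.000, -7.000).
Jacobian J = [[-8·s·t + 5·t^2 - 4·t, -4·s^2 + 10·s·t - 4·s - 2·t], [4·s + 1, -4]].
At the point, J = [[9.000, -12.000], [-3.000, -4.000]] (det J = -72.000).
Solving J·Δ = −F gives Δ = (-0.944, -1.042).
Then the next iterate is (s, t)₁ = (-1.944, -0.042).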